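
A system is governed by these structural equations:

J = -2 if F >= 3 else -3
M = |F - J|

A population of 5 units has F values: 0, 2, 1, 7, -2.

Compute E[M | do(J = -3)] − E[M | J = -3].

Every unit gets J=-3 under the intervention. M values become 3, 5, 4, 10, 1; E[M|do(J=-3)] = 4.6.
Conditioning on J=-3 selects the 4 unit(s) with F ∈ {0, 2, 1, -2}. Their M values: 3, 5, 4, 1. Mean = 3.25.
Difference = 4.6 − 3.25 = 1.35.

1.35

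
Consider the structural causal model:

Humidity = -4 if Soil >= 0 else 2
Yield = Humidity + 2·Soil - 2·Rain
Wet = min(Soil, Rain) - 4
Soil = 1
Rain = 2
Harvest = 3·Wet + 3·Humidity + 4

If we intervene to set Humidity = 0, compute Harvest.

-5

Under do(Humidity=0), the mechanism Humidity = -4 if Soil >= 0 else 2 is discarded; Humidity is fixed at 0.
Wet = min(Soil, Rain) - 4  [with Soil=1, Rain=2]  = -3
Harvest = 3·Wet + 3·Humidity + 4  [with Wet=-3, Humidity=0]  = -5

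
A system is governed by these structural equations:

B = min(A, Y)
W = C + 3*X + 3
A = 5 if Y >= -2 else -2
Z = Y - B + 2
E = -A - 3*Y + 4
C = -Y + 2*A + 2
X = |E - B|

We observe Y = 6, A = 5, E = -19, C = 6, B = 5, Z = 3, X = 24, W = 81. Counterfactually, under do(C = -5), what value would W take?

70

do(C=-5) replaces the equation C = -Y + 2*A + 2 with the constant C = -5.
A = 5 if Y >= -2 else -2  [with Y=6]  = 5
E = -A - 3*Y + 4  [with A=5, Y=6]  = -19
B = min(A, Y)  [with A=5, Y=6]  = 5
X = |E - B|  [with E=-19, B=5]  = 24
W = C + 3*X + 3  [with C=-5, X=24]  = 70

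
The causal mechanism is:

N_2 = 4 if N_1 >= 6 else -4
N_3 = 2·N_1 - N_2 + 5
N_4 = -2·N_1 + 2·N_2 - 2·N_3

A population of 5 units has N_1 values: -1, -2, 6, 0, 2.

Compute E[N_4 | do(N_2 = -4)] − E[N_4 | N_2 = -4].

-7.5

do(N_2=-4) breaks N_2's dependence on N_1. With N_2=-4 fixed, N_4 across the units is -20, -14, -62, -26, -38, mean -32.
Observing N_2=-4 restricts to units where N_2's equation naturally yields -4: N_1 ∈ {-1, -2, 0, 2}. In that subpopulation N_4 = -20, -14, -26, -38, mean -24.5.
Difference = -32 − (-24.5) = -7.5.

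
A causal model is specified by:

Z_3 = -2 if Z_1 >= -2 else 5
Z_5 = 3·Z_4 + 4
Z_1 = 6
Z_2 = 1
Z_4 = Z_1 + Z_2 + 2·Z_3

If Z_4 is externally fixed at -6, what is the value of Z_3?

-2

Under do(Z_4=-6), the mechanism Z_4 = Z_1 + Z_2 + 2·Z_3 is discarded; Z_4 is fixed at -6.
Since Z_3 is not a descendant of the intervened variable, it is unaffected.
Z_3 = -2 if Z_1 >= -2 else 5  [with Z_1=6]  = -2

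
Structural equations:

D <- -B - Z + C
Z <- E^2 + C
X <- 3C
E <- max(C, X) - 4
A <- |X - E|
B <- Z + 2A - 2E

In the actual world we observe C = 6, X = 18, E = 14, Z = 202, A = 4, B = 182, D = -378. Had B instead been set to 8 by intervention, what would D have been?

Intervening sets B = 8 and removes its equation (B <- Z + 2A - 2E).
X = 3C  [with C=6]  = 18
E = max(C, X) - 4  [with C=6, X=18]  = 14
Z = E^2 + C  [with E=14, C=6]  = 202
D = -B - Z + C  [with B=8, Z=202, C=6]  = -204

-204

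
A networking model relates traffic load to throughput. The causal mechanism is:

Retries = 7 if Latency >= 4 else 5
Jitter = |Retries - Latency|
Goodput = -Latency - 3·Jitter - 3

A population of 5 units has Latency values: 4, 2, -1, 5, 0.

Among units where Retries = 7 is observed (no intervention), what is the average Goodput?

-15

Conditioning on Retries=7 selects the 2 unit(s) with Latency ∈ {4, 5}. Their Goodput values: -16, -14. Mean = -15.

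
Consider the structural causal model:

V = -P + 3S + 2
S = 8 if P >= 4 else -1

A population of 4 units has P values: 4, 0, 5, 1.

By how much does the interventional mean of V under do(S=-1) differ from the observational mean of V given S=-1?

do(S=-1) breaks S's dependence on P. With S=-1 fixed, V across the units is -5, -1, -6, -2, mean -3.5.
Observing S=-1 restricts to units where S's equation naturally yields -1: P ∈ {0, 1}. In that subpopulation V = -1, -2, mean -1.5.
Difference = -3.5 − (-1.5) = -2.

-2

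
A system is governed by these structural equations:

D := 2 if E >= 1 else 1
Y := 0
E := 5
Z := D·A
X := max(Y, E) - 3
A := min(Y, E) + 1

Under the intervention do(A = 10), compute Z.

20

do(A=10) replaces the equation A := min(Y, E) + 1 with the constant A = 10.
D = 2 if E >= 1 else 1  [with E=5]  = 2
Z = D·A  [with D=2, A=10]  = 20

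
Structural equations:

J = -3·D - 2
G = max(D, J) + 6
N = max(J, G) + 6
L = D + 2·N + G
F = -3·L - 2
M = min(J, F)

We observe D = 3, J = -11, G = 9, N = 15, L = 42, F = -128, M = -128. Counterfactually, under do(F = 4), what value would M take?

-11

Intervening sets F = 4 and removes its equation (F = -3·L - 2).
J = -3·D - 2  [with D=3]  = -11
M = min(J, F)  [with J=-11, F=4]  = -11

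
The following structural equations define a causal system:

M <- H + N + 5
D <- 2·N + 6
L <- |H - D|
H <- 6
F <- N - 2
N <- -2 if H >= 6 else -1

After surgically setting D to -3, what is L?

The intervention breaks the incoming arrows to D: D <- 2·N + 6 no longer applies, and D = -3.
L = |H - D|  [with H=6, D=-3]  = 9

9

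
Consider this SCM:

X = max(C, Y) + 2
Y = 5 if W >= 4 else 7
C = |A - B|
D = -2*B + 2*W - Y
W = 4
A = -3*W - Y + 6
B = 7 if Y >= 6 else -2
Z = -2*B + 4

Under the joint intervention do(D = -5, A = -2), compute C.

0

Under do(D = -5, A = -2), each intervened variable's structural equation is replaced by its fixed value.
Y = 5 if W >= 4 else 7  [with W=4]  = 5
B = 7 if Y >= 6 else -2  [with Y=5]  = -2
C = |A - B|  [with A=-2, B=-2]  = 0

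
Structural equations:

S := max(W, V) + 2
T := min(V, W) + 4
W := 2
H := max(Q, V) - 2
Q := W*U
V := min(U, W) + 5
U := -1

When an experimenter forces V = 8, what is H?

6

Intervening sets V = 8 and removes its equation (V := min(U, W) + 5).
Q = W*U  [with W=2, U=-1]  = -2
H = max(Q, V) - 2  [with Q=-2, V=8]  = 6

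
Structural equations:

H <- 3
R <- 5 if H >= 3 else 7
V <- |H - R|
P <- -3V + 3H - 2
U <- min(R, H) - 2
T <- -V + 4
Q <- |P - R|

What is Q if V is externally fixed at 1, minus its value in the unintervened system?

-3

The intervention breaks the incoming arrows to V: V <- |H - R| no longer applies, and V = 1.
R = 5 if H >= 3 else 7  [with H=3]  = 5
P = -3V + 3H - 2  [with V=1, H=3]  = 4
Q = |P - R|  [with P=4, R=5]  = 1
Without intervention: R = 5 if H >= 3 else 7  [with H=3]  = 5; V = |H - R|  [with H=3, R=5]  = 2; P = -3V + 3H - 2  [with V=2, H=3]  = 1; Q = |P - R|  [with P=1, R=5]  = 4.
Change = 1 − 4 = -3.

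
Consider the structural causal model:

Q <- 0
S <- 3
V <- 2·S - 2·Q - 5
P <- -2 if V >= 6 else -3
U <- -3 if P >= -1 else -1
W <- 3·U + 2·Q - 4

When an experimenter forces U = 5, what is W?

The intervention breaks the incoming arrows to U: U <- -3 if P >= -1 else -1 no longer applies, and U = 5.
W = 3·U + 2·Q - 4  [with U=5, Q=0]  = 11

11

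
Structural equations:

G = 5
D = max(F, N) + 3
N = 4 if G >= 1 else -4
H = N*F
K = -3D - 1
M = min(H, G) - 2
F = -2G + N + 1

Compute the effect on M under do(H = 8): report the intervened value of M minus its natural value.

25

Under do(H=8), the mechanism H = N*F is discarded; H is fixed at 8.
M = min(H, G) - 2  [with H=8, G=5]  = 3
Without intervention: N = 4 if G >= 1 else -4  [with G=5]  = 4; F = -2G + N + 1  [with G=5, N=4]  = -5; H = N*F  [with N=4, F=-5]  = -20; M = min(H, G) - 2  [with H=-20, G=5]  = -22.
Change = 3 − (-22) = 25.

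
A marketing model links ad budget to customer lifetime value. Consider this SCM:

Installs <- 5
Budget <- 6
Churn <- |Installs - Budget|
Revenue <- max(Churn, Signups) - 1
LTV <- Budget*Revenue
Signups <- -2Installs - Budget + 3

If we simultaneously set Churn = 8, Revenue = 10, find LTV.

The joint intervention fixes Churn = 8, Revenue = 10, removing each variable's own equation.
LTV = Budget*Revenue  [with Budget=6, Revenue=10]  = 60

60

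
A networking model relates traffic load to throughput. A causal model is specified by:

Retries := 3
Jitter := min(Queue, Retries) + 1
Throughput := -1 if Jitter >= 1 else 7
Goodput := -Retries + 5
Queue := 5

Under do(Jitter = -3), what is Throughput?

The intervention breaks the incoming arrows to Jitter: Jitter := min(Queue, Retries) + 1 no longer applies, and Jitter = -3.
Throughput = -1 if Jitter >= 1 else 7  [with Jitter=-3]  = 7

7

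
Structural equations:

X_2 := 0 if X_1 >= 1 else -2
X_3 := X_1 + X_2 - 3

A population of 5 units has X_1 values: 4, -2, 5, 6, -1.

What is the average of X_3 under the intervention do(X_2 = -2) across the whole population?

Under do(X_2=-2), X_2's equation is replaced by X_2=-2 for every unit. Per-unit X_3: -1, -7, 0, 1, -6. Mean = -2.6.

-2.6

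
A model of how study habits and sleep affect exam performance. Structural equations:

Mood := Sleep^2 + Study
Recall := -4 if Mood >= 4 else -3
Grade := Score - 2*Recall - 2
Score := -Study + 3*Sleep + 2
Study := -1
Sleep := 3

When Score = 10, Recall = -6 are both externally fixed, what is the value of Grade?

Setting Score = 10, Recall = -6 by intervention discards those variables' equations.
Grade = Score - 2*Recall - 2  [with Score=10, Recall=-6]  = 20

20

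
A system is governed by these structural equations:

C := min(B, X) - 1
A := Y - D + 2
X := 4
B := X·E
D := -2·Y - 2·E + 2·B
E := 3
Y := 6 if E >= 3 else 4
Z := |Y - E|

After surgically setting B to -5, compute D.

-28

The intervention breaks the incoming arrows to B: B := X·E no longer applies, and B = -5.
Y = 6 if E >= 3 else 4  [with E=3]  = 6
D = -2·Y - 2·E + 2·B  [with Y=6, E=3, B=-5]  = -28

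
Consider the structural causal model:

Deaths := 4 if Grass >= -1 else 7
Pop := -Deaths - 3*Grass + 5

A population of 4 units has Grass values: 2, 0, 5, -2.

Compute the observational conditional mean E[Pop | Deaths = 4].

-6

E[Pop|Deaths=4] averages over only the 3 units with Deaths=4 (Grass = 2, 0, 5): Pop = -5, 1, -14, mean -6.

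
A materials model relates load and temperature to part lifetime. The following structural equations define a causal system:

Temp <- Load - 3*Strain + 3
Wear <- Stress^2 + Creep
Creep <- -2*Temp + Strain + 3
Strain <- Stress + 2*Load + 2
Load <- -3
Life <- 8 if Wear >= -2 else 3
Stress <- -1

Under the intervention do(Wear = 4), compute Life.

Intervening sets Wear = 4 and removes its equation (Wear <- Stress^2 + Creep).
Life = 8 if Wear >= -2 else 3  [with Wear=4]  = 8

8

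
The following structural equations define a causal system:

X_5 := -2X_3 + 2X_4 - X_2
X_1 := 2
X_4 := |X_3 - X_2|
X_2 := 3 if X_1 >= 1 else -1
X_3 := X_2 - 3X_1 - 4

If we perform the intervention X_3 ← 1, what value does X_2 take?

Under do(X_3=1), the mechanism X_3 := X_2 - 3X_1 - 4 is discarded; X_3 is fixed at 1.
Since X_2 is not a descendant of the intervened variable, it is unaffected.
X_2 = 3 if X_1 >= 1 else -1  [with X_1=2]  = 3

3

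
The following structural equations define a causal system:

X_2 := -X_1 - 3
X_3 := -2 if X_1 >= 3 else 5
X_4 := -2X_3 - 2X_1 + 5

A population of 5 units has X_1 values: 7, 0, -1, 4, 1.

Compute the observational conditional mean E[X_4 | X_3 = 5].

-5

E[X_4|X_3=5] averages over only the 3 units with X_3=5 (X_1 = 0, -1, 1): X_4 = -5, -3, -7, mean -5.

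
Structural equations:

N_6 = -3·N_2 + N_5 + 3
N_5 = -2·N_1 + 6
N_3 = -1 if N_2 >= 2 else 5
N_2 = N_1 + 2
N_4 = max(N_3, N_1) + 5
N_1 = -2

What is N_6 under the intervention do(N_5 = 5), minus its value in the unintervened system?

The intervention breaks the incoming arrows to N_5: N_5 = -2·N_1 + 6 no longer applies, and N_5 = 5.
N_2 = N_1 + 2  [with N_1=-2]  = 0
N_6 = -3·N_2 + N_5 + 3  [with N_2=0, N_5=5]  = 8
Without intervention: N_2 = N_1 + 2  [with N_1=-2]  = 0; N_5 = -2·N_1 + 6  [with N_1=-2]  = 10; N_6 = -3·N_2 + N_5 + 3  [with N_2=0, N_5=10]  = 13.
Change = 8 − 13 = -5.

-5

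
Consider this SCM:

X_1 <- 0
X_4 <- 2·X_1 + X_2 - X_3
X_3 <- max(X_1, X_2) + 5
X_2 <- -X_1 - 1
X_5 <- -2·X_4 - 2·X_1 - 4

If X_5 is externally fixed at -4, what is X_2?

Under do(X_5=-4), the mechanism X_5 <- -2·X_4 - 2·X_1 - 4 is discarded; X_5 is fixed at -4.
No directed path runs from X_5 to X_2, so X_2 keeps its natural value.
X_2 = -X_1 - 1  [with X_1=0]  = -1

-1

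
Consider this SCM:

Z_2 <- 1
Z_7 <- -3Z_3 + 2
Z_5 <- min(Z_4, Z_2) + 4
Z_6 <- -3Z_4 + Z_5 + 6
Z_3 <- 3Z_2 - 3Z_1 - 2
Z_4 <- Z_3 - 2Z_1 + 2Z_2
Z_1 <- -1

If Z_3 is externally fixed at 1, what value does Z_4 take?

5

The intervention breaks the incoming arrows to Z_3: Z_3 <- 3Z_2 - 3Z_1 - 2 no longer applies, and Z_3 = 1.
Z_4 = Z_3 - 2Z_1 + 2Z_2  [with Z_3=1, Z_1=-1, Z_2=1]  = 5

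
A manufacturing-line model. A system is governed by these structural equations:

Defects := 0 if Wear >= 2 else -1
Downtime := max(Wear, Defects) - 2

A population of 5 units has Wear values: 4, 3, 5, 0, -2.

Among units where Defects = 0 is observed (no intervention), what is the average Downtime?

E[Downtime|Defects=0] averages over only the 3 units with Defects=0 (Wear = 4, 3, 5): Downtime = 2, 1, 3, mean 2.

2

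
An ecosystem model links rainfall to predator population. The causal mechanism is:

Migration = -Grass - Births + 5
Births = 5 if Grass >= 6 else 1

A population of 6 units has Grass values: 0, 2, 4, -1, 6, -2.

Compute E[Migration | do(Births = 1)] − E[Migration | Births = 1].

do(Births=1) breaks Births's dependence on Grass. With Births=1 fixed, Migration across the units is 4, 2, 0, 5, -2, 6, mean 2.5.
Observing Births=1 restricts to units where Births's equation naturally yields 1: Grass ∈ {0, 2, 4, -1, -2}. In that subpopulation Migration = 4, 2, 0, 5, 6, mean 3.4.
Difference = 2.5 − 3.4 = -0.9.

-0.9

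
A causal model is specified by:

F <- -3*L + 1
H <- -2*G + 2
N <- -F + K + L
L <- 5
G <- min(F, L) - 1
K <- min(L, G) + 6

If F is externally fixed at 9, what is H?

-6

Under do(F=9), the mechanism F <- -3*L + 1 is discarded; F is fixed at 9.
G = min(F, L) - 1  [with F=9, L=5]  = 4
H = -2*G + 2  [with G=4]  = -6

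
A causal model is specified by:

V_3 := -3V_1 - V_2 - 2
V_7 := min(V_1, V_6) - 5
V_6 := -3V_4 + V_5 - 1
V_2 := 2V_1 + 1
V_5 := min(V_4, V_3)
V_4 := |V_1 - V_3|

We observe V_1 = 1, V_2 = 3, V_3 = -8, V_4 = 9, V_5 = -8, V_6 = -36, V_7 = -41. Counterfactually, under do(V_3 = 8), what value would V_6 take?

-15

The intervention breaks the incoming arrows to V_3: V_3 := -3V_1 - V_2 - 2 no longer applies, and V_3 = 8.
V_4 = |V_1 - V_3|  [with V_1=1, V_3=8]  = 7
V_5 = min(V_4, V_3)  [with V_4=7, V_3=8]  = 7
V_6 = -3V_4 + V_5 - 1  [with V_4=7, V_5=7]  = -15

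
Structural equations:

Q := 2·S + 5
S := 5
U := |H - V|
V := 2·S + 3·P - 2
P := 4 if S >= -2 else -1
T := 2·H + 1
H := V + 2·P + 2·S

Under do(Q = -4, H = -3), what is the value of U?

Setting Q = -4, H = -3 by intervention discards those variables' equations.
P = 4 if S >= -2 else -1  [with S=5]  = 4
V = 2·S + 3·P - 2  [with S=5, P=4]  = 20
U = |H - V|  [with H=-3, V=20]  = 23

23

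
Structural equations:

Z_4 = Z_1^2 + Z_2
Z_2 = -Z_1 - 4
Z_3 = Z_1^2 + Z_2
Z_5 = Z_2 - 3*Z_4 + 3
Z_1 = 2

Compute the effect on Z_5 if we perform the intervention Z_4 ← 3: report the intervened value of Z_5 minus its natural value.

-15

Intervening sets Z_4 = 3 and removes its equation (Z_4 = Z_1^2 + Z_2).
Z_2 = -Z_1 - 4  [with Z_1=2]  = -6
Z_5 = Z_2 - 3*Z_4 + 3  [with Z_2=-6, Z_4=3]  = -12
Without intervention: Z_2 = -Z_1 - 4  [with Z_1=2]  = -6; Z_4 = Z_1^2 + Z_2  [with Z_1=2, Z_2=-6]  = -2; Z_5 = Z_2 - 3*Z_4 + 3  [with Z_2=-6, Z_4=-2]  = 3.
Change = -12 − 3 = -15.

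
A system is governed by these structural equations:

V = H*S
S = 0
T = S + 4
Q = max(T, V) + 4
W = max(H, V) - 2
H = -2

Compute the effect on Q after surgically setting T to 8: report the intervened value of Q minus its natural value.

4

Under do(T=8), the mechanism T = S + 4 is discarded; T is fixed at 8.
V = H*S  [with H=-2, S=0]  = 0
Q = max(T, V) + 4  [with T=8, V=0]  = 12
Without intervention: V = H*S  [with H=-2, S=0]  = 0; T = S + 4  [with S=0]  = 4; Q = max(T, V) + 4  [with T=4, V=0]  = 8.
Change = 12 − 8 = 4.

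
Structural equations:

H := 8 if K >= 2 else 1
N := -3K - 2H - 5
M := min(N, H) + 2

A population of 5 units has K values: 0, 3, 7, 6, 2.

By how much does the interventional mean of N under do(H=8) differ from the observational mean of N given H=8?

The intervention sets H=8 in all 5 units regardless of K. Recomputing N per unit gives -21, -30, -42, -39, -27; average -31.8.
Conditioning on H=8 selects the 4 unit(s) with K ∈ {3, 7, 6, 2}. Their N values: -30, -42, -39, -27. Mean = -34.5.
Difference = -31.8 − (-34.5) = 2.7.

2.7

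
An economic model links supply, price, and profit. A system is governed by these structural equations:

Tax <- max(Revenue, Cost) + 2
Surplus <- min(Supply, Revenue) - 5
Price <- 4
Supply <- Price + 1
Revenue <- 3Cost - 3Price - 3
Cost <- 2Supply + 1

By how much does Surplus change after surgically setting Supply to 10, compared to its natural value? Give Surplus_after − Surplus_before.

Under do(Supply=10), the mechanism Supply <- Price + 1 is discarded; Supply is fixed at 10.
Cost = 2Supply + 1  [with Supply=10]  = 21
Revenue = 3Cost - 3Price - 3  [with Cost=21, Price=4]  = 48
Surplus = min(Supply, Revenue) - 5  [with Supply=10, Revenue=48]  = 5
Without intervention: Supply = Price + 1  [with Price=4]  = 5; Cost = 2Supply + 1  [with Supply=5]  = 11; Revenue = 3Cost - 3Price - 3  [with Cost=11, Price=4]  = 18; Surplus = min(Supply, Revenue) - 5  [with Supply=5, Revenue=18]  = 0.
Change = 5 − 0 = 5.

5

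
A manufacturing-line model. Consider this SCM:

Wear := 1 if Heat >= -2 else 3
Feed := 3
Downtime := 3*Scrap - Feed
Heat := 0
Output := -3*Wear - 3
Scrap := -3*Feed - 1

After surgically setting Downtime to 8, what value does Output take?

do(Downtime=8) replaces the equation Downtime := 3*Scrap - Feed with the constant Downtime = 8.
Since Output is not a descendant of the intervened variable, it is unaffected.
Wear = 1 if Heat >= -2 else 3  [with Heat=0]  = 1
Output = -3*Wear - 3  [with Wear=1]  = -6

-6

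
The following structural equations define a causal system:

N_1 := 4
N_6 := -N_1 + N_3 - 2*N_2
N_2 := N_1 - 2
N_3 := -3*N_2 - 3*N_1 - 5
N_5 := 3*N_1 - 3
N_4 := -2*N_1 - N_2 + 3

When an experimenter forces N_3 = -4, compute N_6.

-12

The intervention breaks the incoming arrows to N_3: N_3 := -3*N_2 - 3*N_1 - 5 no longer applies, and N_3 = -4.
N_2 = N_1 - 2  [with N_1=4]  = 2
N_6 = -N_1 + N_3 - 2*N_2  [with N_1=4, N_3=-4, N_2=2]  = -12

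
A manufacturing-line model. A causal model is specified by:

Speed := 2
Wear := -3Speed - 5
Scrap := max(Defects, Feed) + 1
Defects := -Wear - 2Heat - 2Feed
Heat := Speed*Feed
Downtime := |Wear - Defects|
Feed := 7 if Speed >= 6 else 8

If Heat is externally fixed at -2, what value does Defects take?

-1

do(Heat=-2) replaces the equation Heat := Speed*Feed with the constant Heat = -2.
Feed = 7 if Speed >= 6 else 8  [with Speed=2]  = 8
Wear = -3Speed - 5  [with Speed=2]  = -11
Defects = -Wear - 2Heat - 2Feed  [with Wear=-11, Heat=-2, Feed=8]  = -1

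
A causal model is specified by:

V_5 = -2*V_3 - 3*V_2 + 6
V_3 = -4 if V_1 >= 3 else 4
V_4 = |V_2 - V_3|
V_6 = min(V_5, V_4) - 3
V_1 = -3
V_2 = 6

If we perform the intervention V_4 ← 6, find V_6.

-23

Under do(V_4=6), the mechanism V_4 = |V_2 - V_3| is discarded; V_4 is fixed at 6.
V_3 = -4 if V_1 >= 3 else 4  [with V_1=-3]  = 4
V_5 = -2*V_3 - 3*V_2 + 6  [with V_3=4, V_2=6]  = -20
V_6 = min(V_5, V_4) - 3  [with V_5=-20, V_4=6]  = -23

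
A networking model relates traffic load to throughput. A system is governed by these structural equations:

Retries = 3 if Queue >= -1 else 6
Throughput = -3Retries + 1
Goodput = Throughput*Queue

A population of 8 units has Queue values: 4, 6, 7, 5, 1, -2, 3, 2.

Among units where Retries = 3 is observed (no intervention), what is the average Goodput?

E[Goodput|Retries=3] averages over only the 7 units with Retries=3 (Queue = 4, 6, 7, 5, 1, 3, 2): Goodput = -32, -48, -56, -40, -8, -24, -16, mean -32.

-32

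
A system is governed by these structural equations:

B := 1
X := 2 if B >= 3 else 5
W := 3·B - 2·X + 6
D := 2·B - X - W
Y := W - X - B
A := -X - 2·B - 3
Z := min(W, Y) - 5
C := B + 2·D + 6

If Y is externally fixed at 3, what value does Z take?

Under do(Y=3), the mechanism Y := W - X - B is discarded; Y is fixed at 3.
X = 2 if B >= 3 else 5  [with B=1]  = 5
W = 3·B - 2·X + 6  [with B=1, X=5]  = -1
Z = min(W, Y) - 5  [with W=-1, Y=3]  = -6

-6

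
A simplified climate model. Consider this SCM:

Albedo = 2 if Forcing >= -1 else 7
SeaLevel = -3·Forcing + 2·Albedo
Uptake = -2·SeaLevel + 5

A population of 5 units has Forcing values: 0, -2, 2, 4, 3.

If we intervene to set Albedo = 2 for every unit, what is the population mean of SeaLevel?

-0.2

Under do(Albedo=2), Albedo's equation is replaced by Albedo=2 for every unit. Per-unit SeaLevel: 4, 10, -2, -8, -5. Mean = -0.2.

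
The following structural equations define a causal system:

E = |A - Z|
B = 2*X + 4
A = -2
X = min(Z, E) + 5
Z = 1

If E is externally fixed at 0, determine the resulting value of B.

do(E=0) replaces the equation E = |A - Z| with the constant E = 0.
X = min(Z, E) + 5  [with Z=1, E=0]  = 5
B = 2*X + 4  [with X=5]  = 14

14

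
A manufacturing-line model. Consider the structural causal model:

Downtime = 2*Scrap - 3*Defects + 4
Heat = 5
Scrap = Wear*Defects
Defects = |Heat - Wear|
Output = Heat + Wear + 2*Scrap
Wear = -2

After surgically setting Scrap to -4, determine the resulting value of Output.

-5

Intervening sets Scrap = -4 and removes its equation (Scrap = Wear*Defects).
Output = Heat + Wear + 2*Scrap  [with Heat=5, Wear=-2, Scrap=-4]  = -5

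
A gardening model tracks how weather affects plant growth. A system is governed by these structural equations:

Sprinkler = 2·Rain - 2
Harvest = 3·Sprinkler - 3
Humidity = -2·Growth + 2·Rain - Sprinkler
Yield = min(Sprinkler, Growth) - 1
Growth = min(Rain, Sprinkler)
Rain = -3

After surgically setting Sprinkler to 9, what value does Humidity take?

-9

Under do(Sprinkler=9), the mechanism Sprinkler = 2·Rain - 2 is discarded; Sprinkler is fixed at 9.
Growth = min(Rain, Sprinkler)  [with Rain=-3, Sprinkler=9]  = -3
Humidity = -2·Growth + 2·Rain - Sprinkler  [with Growth=-3, Rain=-3, Sprinkler=9]  = -9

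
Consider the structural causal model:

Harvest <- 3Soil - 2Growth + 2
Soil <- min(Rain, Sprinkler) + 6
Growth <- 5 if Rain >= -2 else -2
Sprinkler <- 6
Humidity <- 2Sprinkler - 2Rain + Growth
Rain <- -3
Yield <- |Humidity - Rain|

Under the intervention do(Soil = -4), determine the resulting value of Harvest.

-6

The intervention breaks the incoming arrows to Soil: Soil <- min(Rain, Sprinkler) + 6 no longer applies, and Soil = -4.
Growth = 5 if Rain >= -2 else -2  [with Rain=-3]  = -2
Harvest = 3Soil - 2Growth + 2  [with Soil=-4, Growth=-2]  = -6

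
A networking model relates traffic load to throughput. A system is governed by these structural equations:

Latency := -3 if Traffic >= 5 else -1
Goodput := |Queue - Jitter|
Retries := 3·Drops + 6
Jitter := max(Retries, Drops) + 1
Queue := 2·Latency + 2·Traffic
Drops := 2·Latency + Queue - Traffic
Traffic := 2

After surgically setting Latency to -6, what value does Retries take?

-60

do(Latency=-6) replaces the equation Latency := -3 if Traffic >= 5 else -1 with the constant Latency = -6.
Queue = 2·Latency + 2·Traffic  [with Latency=-6, Traffic=2]  = -8
Drops = 2·Latency + Queue - Traffic  [with Latency=-6, Queue=-8, Traffic=2]  = -22
Retries = 3·Drops + 6  [with Drops=-22]  = -60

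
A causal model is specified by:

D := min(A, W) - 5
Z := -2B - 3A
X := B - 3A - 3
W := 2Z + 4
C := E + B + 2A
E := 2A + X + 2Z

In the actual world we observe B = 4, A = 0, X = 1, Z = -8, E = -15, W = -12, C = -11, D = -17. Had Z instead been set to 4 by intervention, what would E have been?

Intervening sets Z = 4 and removes its equation (Z := -2B - 3A).
X = B - 3A - 3  [with B=4, A=0]  = 1
E = 2A + X + 2Z  [with A=0, X=1, Z=4]  = 9

9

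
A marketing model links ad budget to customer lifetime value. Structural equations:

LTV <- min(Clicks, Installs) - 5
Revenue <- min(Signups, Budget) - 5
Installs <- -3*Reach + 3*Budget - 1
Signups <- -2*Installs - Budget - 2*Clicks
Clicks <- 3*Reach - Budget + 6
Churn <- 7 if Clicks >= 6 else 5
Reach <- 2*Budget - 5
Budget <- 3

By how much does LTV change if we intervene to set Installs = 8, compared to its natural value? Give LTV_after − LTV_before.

do(Installs=8) replaces the equation Installs <- -3*Reach + 3*Budget - 1 with the constant Installs = 8.
Reach = 2*Budget - 5  [with Budget=3]  = 1
Clicks = 3*Reach - Budget + 6  [with Reach=1, Budget=3]  = 6
LTV = min(Clicks, Installs) - 5  [with Clicks=6, Installs=8]  = 1
Without intervention: Reach = 2*Budget - 5  [with Budget=3]  = 1; Clicks = 3*Reach - Budget + 6  [with Reach=1, Budget=3]  = 6; Installs = -3*Reach + 3*Budget - 1  [with Reach=1, Budget=3]  = 5; LTV = min(Clicks, Installs) - 5  [with Clicks=6, Installs=5]  = 0.
Change = 1 − 0 = 1.

1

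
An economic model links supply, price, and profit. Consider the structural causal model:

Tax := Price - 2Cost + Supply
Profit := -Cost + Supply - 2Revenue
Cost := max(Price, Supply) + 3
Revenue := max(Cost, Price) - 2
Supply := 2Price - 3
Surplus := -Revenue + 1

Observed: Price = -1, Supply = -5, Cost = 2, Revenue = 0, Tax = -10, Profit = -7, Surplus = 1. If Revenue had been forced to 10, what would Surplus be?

-9

The intervention breaks the incoming arrows to Revenue: Revenue := max(Cost, Price) - 2 no longer applies, and Revenue = 10.
Surplus = -Revenue + 1  [with Revenue=10]  = -9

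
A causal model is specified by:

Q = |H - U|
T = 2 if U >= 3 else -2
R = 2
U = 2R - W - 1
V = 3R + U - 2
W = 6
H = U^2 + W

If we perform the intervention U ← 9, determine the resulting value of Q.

78

The intervention breaks the incoming arrows to U: U = 2R - W - 1 no longer applies, and U = 9.
H = U^2 + W  [with U=9, W=6]  = 87
Q = |H - U|  [with H=87, U=9]  = 78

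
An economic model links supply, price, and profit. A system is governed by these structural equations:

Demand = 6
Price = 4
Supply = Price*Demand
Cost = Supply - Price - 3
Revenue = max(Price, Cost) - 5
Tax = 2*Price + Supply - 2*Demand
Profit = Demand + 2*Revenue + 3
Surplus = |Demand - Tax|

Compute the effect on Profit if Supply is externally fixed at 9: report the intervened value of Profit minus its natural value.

The intervention breaks the incoming arrows to Supply: Supply = Price*Demand no longer applies, and Supply = 9.
Cost = Supply - Price - 3  [with Supply=9, Price=4]  = 2
Revenue = max(Price, Cost) - 5  [with Price=4, Cost=2]  = -1
Profit = Demand + 2*Revenue + 3  [with Demand=6, Revenue=-1]  = 7
Without intervention: Supply = Price*Demand  [with Price=4, Demand=6]  = 24; Cost = Supply - Price - 3  [with Supply=24, Price=4]  = 17; Revenue = max(Price, Cost) - 5  [with Price=4, Cost=17]  = 12; Profit = Demand + 2*Revenue + 3  [with Demand=6, Revenue=12]  = 33.
Change = 7 − 33 = -26.

-26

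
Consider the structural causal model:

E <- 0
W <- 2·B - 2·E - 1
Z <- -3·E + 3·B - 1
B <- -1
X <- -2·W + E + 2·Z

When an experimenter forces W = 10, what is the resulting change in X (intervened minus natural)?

-26

do(W=10) replaces the equation W <- 2·B - 2·E - 1 with the constant W = 10.
Z = -3·E + 3·B - 1  [with E=0, B=-1]  = -4
X = -2·W + E + 2·Z  [with W=10, E=0, Z=-4]  = -28
Without intervention: W = 2·B - 2·E - 1  [with B=-1, E=0]  = -3; Z = -3·E + 3·B - 1  [with E=0, B=-1]  = -4; X = -2·W + E + 2·Z  [with W=-3, E=0, Z=-4]  = -2.
Change = -28 − (-2) = -26.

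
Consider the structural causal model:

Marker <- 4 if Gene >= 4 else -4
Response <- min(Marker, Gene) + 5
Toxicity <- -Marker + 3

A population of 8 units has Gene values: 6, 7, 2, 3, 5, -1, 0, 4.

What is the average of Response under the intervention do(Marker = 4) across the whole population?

do(Marker=4) breaks Marker's dependence on Gene. With Marker=4 fixed, Response across the units is 9, 9, 7, 8, 9, 4, 5, 9, mean 7.5.

7.5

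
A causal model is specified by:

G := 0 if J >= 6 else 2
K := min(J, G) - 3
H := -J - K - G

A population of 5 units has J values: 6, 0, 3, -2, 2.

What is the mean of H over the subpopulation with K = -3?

-1

Conditioning on K=-3 selects the 2 unit(s) with J ∈ {6, 0}. Their H values: -3, 1. Mean = -1.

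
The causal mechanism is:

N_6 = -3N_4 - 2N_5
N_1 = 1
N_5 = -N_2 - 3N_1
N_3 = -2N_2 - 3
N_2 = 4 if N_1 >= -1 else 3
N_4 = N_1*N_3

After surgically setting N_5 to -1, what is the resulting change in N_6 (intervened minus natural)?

The intervention breaks the incoming arrows to N_5: N_5 = -N_2 - 3N_1 no longer applies, and N_5 = -1.
N_2 = 4 if N_1 >= -1 else 3  [with N_1=1]  = 4
N_3 = -2N_2 - 3  [with N_2=4]  = -11
N_4 = N_1*N_3  [with N_1=1, N_3=-11]  = -11
N_6 = -3N_4 - 2N_5  [with N_4=-11, N_5=-1]  = 35
Without intervention: N_2 = 4 if N_1 >= -1 else 3  [with N_1=1]  = 4; N_3 = -2N_2 - 3  [with N_2=4]  = -11; N_4 = N_1*N_3  [with N_1=1, N_3=-11]  = -11; N_5 = -N_2 - 3N_1  [with N_2=4, N_1=1]  = -7; N_6 = -3N_4 - 2N_5  [with N_4=-11, N_5=-7]  = 47.
Change = 35 − 47 = -12.

-12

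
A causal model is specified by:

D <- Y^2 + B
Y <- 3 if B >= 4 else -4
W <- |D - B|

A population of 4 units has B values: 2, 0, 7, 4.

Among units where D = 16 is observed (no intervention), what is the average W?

Conditioning on D=16 selects the 2 unit(s) with B ∈ {0, 7}. Their W values: 16, 9. Mean = 12.5.

12.5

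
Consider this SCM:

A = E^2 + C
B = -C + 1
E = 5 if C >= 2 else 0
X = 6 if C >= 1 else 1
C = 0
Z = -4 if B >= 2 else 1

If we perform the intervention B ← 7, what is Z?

-4

Under do(B=7), the mechanism B = -C + 1 is discarded; B is fixed at 7.
Z = -4 if B >= 2 else 1  [with B=7]  = -4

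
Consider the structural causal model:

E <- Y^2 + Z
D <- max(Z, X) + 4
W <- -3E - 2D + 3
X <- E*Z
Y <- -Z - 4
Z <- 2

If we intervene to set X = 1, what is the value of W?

-123

Under do(X=1), the mechanism X <- E*Z is discarded; X is fixed at 1.
Y = -Z - 4  [with Z=2]  = -6
E = Y^2 + Z  [with Y=-6, Z=2]  = 38
D = max(Z, X) + 4  [with Z=2, X=1]  = 6
W = -3E - 2D + 3  [with E=38, D=6]  = -123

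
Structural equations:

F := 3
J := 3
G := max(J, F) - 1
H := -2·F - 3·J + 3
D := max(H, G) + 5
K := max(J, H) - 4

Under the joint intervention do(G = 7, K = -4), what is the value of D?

The joint intervention fixes G = 7, K = -4, removing each variable's own equation.
H = -2·F - 3·J + 3  [with F=3, J=3]  = -12
D = max(H, G) + 5  [with H=-12, G=7]  = 12

12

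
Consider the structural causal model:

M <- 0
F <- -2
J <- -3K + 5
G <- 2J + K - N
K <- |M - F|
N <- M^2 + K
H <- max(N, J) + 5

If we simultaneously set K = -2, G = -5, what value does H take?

Under do(K = -2, G = -5), each intervened variable's structural equation is replaced by its fixed value.
N = M^2 + K  [with M=0, K=-2]  = -2
J = -3K + 5  [with K=-2]  = 11
H = max(N, J) + 5  [with N=-2, J=11]  = 16

16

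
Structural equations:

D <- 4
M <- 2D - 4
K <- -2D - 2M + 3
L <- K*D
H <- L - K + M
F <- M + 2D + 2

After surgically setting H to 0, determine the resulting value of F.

The intervention breaks the incoming arrows to H: H <- L - K + M no longer applies, and H = 0.
Since F is not a descendant of the intervened variable, it is unaffected.
M = 2D - 4  [with D=4]  = 4
F = M + 2D + 2  [with M=4, D=4]  = 14

14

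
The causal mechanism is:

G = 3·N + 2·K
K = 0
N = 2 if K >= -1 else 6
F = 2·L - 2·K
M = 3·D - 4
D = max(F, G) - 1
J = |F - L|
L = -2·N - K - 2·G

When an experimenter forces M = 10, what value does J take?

Intervening sets M = 10 and removes its equation (M = 3·D - 4).
Since J is not a descendant of the intervened variable, it is unaffected.
N = 2 if K >= -1 else 6  [with K=0]  = 2
G = 3·N + 2·K  [with N=2, K=0]  = 6
L = -2·N - K - 2·G  [with N=2, K=0, G=6]  = -16
F = 2·L - 2·K  [with L=-16, K=0]  = -32
J = |F - L|  [with F=-32, L=-16]  = 16

16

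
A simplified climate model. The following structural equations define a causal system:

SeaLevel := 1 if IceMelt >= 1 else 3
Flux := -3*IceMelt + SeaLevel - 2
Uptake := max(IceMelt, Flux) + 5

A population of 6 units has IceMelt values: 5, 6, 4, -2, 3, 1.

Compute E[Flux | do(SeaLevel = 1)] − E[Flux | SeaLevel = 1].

2.9

do(SeaLevel=1) breaks SeaLevel's dependence on IceMelt. With SeaLevel=1 fixed, Flux across the units is -16, -19, -13, 5, -10, -4, mean -9.5.
E[Flux|SeaLevel=1] averages over only the 5 units with SeaLevel=1 (IceMelt = 5, 6, 4, 3, 1): Flux = -16, -19, -13, -10, -4, mean -12.4.
Difference = -9.5 − (-12.4) = 2.9.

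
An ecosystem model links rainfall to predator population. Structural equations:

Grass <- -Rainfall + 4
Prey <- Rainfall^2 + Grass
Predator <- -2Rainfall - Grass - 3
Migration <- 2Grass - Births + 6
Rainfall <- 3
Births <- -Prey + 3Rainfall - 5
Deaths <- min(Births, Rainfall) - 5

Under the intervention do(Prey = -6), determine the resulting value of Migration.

-2

The intervention breaks the incoming arrows to Prey: Prey <- Rainfall^2 + Grass no longer applies, and Prey = -6.
Grass = -Rainfall + 4  [with Rainfall=3]  = 1
Births = -Prey + 3Rainfall - 5  [with Prey=-6, Rainfall=3]  = 10
Migration = 2Grass - Births + 6  [with Grass=1, Births=10]  = -2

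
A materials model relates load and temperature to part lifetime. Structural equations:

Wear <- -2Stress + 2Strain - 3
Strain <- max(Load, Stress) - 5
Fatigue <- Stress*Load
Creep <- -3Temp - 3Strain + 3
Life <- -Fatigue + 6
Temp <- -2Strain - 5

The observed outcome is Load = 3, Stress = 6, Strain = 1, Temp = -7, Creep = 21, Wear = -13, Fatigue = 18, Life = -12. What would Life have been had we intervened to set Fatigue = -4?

10

do(Fatigue=-4) replaces the equation Fatigue <- Stress*Load with the constant Fatigue = -4.
Life = -Fatigue + 6  [with Fatigue=-4]  = 10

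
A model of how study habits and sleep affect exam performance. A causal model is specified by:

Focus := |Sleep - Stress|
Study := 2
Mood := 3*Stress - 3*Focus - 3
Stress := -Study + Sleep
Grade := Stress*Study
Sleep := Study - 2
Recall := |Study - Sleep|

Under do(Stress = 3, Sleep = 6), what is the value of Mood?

-3

Setting Stress = 3, Sleep = 6 by intervention discards those variables' equations.
Focus = |Sleep - Stress|  [with Sleep=6, Stress=3]  = 3
Mood = 3*Stress - 3*Focus - 3  [with Stress=3, Focus=3]  = -3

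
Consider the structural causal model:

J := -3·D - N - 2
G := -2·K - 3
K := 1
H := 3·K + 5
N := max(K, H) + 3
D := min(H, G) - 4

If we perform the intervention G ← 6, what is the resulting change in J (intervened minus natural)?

Under do(G=6), the mechanism G := -2·K - 3 is discarded; G is fixed at 6.
H = 3·K + 5  [with K=1]  = 8
N = max(K, H) + 3  [with K=1, H=8]  = 11
D = min(H, G) - 4  [with H=8, G=6]  = 2
J = -3·D - N - 2  [with D=2, N=11]  = -19
Without intervention: G = -2·K - 3  [with K=1]  = -5; H = 3·K + 5  [with K=1]  = 8; N = max(K, H) + 3  [with K=1, H=8]  = 11; D = min(H, G) - 4  [with H=8, G=-5]  = -9; J = -3·D - N - 2  [with D=-9, N=11]  = 14.
Change = -19 − 14 = -33.

-33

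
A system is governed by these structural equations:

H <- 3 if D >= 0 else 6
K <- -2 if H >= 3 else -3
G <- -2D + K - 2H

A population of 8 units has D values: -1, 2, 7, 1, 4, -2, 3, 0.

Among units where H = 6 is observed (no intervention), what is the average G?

-11

Conditioning on H=6 selects the 2 unit(s) with D ∈ {-1, -2}. Their G values: -12, -10. Mean = -11.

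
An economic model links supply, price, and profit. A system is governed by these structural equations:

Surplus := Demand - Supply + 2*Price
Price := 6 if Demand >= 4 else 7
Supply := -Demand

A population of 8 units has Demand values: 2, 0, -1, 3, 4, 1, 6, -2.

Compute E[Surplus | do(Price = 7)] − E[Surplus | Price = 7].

2.25

The intervention sets Price=7 in all 8 units regardless of Demand. Recomputing Surplus per unit gives 18, 14, 12, 20, 22, 16, 26, 10; average 17.25.
Observing Price=7 restricts to units where Price's equation naturally yields 7: Demand ∈ {2, 0, -1, 3, 1, -2}. In that subpopulation Surplus = 18, 14, 12, 20, 16, 10, mean 15.
Difference = 17.25 − 15 = 2.25.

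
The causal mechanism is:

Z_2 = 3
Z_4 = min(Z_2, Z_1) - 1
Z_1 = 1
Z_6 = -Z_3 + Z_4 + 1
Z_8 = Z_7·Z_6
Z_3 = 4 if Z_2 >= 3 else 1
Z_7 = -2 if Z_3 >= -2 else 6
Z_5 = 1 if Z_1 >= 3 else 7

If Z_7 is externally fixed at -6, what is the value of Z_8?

do(Z_7=-6) replaces the equation Z_7 = -2 if Z_3 >= -2 else 6 with the constant Z_7 = -6.
Z_3 = 4 if Z_2 >= 3 else 1  [with Z_2=3]  = 4
Z_4 = min(Z_2, Z_1) - 1  [with Z_2=3, Z_1=1]  = 0
Z_6 = -Z_3 + Z_4 + 1  [with Z_3=4, Z_4=0]  = -3
Z_8 = Z_7·Z_6  [with Z_7=-6, Z_6=-3]  = 18

18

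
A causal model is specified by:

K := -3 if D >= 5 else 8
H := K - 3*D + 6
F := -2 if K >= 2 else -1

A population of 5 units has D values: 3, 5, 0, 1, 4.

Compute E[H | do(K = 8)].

Every unit gets K=8 under the intervention. H values become 5, -1, 14, 11, 2; E[H|do(K=8)] = 6.2.

6.2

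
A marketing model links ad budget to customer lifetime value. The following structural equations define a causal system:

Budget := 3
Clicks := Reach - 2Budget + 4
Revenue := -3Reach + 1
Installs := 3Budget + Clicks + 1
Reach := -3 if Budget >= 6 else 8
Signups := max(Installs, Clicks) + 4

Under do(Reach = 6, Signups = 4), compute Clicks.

Under do(Reach = 6, Signups = 4), each intervened variable's structural equation is replaced by its fixed value.
Clicks = Reach - 2Budget + 4  [with Reach=6, Budget=3]  = 4

4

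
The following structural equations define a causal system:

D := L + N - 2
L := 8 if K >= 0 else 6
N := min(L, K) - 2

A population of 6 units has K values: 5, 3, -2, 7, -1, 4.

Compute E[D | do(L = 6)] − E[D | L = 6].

4

do(L=6) breaks L's dependence on K. With L=6 fixed, D across the units is 7, 5, 0, 8, 1, 6, mean 4.5.
Conditioning on L=6 selects the 2 unit(s) with K ∈ {-2, -1}. Their D values: 0, 1. Mean = 0.5.
Difference = 4.5 − 0.5 = 4.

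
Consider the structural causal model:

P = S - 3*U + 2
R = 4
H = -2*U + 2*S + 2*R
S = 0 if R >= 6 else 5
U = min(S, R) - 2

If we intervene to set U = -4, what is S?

Under do(U=-4), the mechanism U = min(S, R) - 2 is discarded; U is fixed at -4.
Since S is not a descendant of the intervened variable, it is unaffected.
S = 0 if R >= 6 else 5  [with R=4]  = 5

5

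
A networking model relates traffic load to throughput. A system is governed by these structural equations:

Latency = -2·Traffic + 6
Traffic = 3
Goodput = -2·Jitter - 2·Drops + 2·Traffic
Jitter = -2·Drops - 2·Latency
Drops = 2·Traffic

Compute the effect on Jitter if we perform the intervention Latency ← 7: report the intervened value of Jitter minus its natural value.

Under do(Latency=7), the mechanism Latency = -2·Traffic + 6 is discarded; Latency is fixed at 7.
Drops = 2·Traffic  [with Traffic=3]  = 6
Jitter = -2·Drops - 2·Latency  [with Drops=6, Latency=7]  = -26
Without intervention: Latency = -2·Traffic + 6  [with Traffic=3]  = 0; Drops = 2·Traffic  [with Traffic=3]  = 6; Jitter = -2·Drops - 2·Latency  [with Drops=6, Latency=0]  = -12.
Change = -26 − (-12) = -14.

-14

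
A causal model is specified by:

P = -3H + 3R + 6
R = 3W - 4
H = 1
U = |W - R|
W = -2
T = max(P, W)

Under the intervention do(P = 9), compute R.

-10

Under do(P=9), the mechanism P = -3H + 3R + 6 is discarded; P is fixed at 9.
Since R is not a descendant of the intervened variable, it is unaffected.
R = 3W - 4  [with W=-2]  = -10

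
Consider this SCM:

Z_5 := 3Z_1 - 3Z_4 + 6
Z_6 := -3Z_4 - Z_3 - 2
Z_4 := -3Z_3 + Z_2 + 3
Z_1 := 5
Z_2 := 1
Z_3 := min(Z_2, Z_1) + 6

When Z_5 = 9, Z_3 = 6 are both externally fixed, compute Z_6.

34

The joint intervention fixes Z_5 = 9, Z_3 = 6, removing each variable's own equation.
Z_4 = -3Z_3 + Z_2 + 3  [with Z_3=6, Z_2=1]  = -14
Z_6 = -3Z_4 - Z_3 - 2  [with Z_4=-14, Z_3=6]  = 34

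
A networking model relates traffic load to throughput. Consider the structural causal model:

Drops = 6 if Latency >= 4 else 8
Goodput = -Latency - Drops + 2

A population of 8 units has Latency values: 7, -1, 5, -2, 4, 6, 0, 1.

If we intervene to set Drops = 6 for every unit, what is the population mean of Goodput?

-6.5

The intervention sets Drops=6 in all 8 units regardless of Latency. Recomputing Goodput per unit gives -11, -3, -9, -2, -8, -10, -4, -5; average -6.5.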